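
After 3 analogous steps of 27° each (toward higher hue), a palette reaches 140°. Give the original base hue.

59°

3 steps of 27° (toward higher hue) give a net shift of +81°.
Start = end − shift: 140 − 81 = 59°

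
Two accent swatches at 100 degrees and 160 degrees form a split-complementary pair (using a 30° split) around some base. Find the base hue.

310°

The accents sit 30° either side of the complement, so the complement is their short-arc midpoint on the wheel.
Short-arc midpoint of 100° and 160°: 130°.
Base is 180° from the complement: 130 − 180 = -50 → -50 + 360 = 310°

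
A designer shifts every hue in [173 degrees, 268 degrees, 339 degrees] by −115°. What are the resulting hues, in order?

173 − 115 = 58°
268 − 115 = 153°
339 − 115 = 224°

58°, 153°, 224°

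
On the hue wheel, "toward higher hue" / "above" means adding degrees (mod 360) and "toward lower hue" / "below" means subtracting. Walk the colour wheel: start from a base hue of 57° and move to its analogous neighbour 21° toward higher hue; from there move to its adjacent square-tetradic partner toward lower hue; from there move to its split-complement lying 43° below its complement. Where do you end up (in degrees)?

57 + 21 = 78°   (analog 21° ↑)
78 − 90 = -12 → -12 + 360 = 348°   (square ↓)
348 + 137 = 485 → 485 − 360 = 125°   (split-comp 43° ↓)

125°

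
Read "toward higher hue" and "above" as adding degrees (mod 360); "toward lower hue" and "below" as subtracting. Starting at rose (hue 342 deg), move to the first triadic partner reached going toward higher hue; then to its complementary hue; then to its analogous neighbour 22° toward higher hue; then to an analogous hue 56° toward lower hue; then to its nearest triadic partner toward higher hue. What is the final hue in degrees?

+120° (triadic ↑): 342 + 120 = 462 → 462 − 360 = 102°
+180° (complement): 102 + 180 = 282°
+22° (analog 22° ↑): 282 + 22 = 304°
−56° (analog 56° ↓): 304 − 56 = 248°
+120° (triadic ↑): 248 + 120 = 368 → 368 − 360 = 8°

8°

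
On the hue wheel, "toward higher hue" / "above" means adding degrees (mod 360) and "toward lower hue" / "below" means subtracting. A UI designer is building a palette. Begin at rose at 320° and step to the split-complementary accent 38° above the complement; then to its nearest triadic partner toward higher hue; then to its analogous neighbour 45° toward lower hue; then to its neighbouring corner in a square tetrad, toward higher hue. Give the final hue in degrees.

split-comp 38° ↑ +218°: 320 + 218 = 538 → 538 − 360 = 178°
triadic ↑ +120°: 178 + 120 = 298°
analog 45° ↓ −45°: 298 − 45 = 253°
square ↑ +90°: 253 + 90 = 343°

343°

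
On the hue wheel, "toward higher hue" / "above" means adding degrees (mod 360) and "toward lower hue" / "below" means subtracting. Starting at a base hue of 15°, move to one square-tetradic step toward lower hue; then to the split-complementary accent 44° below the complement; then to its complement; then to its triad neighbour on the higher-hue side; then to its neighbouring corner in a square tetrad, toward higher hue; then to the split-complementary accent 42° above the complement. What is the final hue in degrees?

313°

−90° (square ↓): 15 − 90 = -75 → -75 + 360 = 285°
+136° (split-comp 44° ↓): 285 + 136 = 421 → 421 − 360 = 61°
+180° (complement): 61 + 180 = 241°
+120° (triadic ↑): 241 + 120 = 361 → 361 − 360 = 1°
+90° (square ↑): 1 + 90 = 91°
+222° (split-comp 42° ↑): 91 + 222 = 313°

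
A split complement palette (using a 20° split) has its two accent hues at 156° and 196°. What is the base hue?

The accents sit 20° either side of the complement, so the complement is their short-arc midpoint on the wheel.
Short-arc midpoint of 156° and 196°: 176°.
Base is 180° from the complement: 176 − 180 = -4 → -4 + 360 = 356°

356°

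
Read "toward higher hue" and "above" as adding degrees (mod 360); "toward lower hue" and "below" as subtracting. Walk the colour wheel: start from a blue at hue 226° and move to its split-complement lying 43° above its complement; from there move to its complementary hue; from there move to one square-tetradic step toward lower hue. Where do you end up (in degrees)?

179°

split-comp 43° ↑ +223°: 226 + 223 = 449 → 449 − 360 = 89°
complement +180°: 89 + 180 = 269°
square ↓ −90°: 269 − 90 = 179°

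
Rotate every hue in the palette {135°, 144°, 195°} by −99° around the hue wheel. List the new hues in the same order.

135 − 99 = 36°
144 − 99 = 45°
195 − 99 = 96°

36°, 45°, 96°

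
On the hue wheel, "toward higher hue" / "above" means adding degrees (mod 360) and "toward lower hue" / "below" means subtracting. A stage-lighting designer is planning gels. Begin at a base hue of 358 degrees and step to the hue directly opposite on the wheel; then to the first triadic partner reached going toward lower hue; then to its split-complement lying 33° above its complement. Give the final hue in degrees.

358 + 180 = 538 → 538 − 360 = 178°   (complement)
178 − 120 = 58°   (triadic ↓)
58 + 213 = 271°   (split-comp 33° ↑)

271°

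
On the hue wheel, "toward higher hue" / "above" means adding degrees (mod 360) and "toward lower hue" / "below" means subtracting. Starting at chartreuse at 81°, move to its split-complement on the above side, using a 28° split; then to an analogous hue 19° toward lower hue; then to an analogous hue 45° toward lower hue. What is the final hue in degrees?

81 + 208 = 289°   (split-comp 28° ↑)
289 − 19 = 270°   (analog 19° ↓)
270 − 45 = 225°   (analog 45° ↓)

225°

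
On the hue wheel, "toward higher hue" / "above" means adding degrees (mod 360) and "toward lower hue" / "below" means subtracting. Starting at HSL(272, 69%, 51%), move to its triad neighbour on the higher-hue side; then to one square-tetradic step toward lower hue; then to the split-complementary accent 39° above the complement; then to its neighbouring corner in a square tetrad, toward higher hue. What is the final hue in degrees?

+120° (triadic ↑): 272 + 120 = 392 → 392 − 360 = 32°
−90° (square ↓): 32 − 90 = -58 → -58 + 360 = 302°
+219° (split-comp 39° ↑): 302 + 219 = 521 → 521 − 360 = 161°
+90° (square ↑): 161 + 90 = 251°

251°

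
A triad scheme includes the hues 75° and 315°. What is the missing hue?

195°

A triad places three hues 120° apart.
The full set through 75° is {75°, 195°, 315°}.
Given {75°, 315°}, the missing hue is 195°.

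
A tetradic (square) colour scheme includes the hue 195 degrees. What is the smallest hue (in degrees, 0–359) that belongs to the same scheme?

A square tetradic scheme places four hues every 90°.
The full set through 195° is {15°, 105°, 195°, 285°}.

15°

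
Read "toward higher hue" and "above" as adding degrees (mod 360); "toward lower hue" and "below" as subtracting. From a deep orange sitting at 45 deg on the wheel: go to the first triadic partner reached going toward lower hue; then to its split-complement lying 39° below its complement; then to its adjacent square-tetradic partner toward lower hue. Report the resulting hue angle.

−120° (triadic ↓): 45 − 120 = -75 → -75 + 360 = 285°
+141° (split-comp 39° ↓): 285 + 141 = 426 → 426 − 360 = 66°
−90° (square ↓): 66 − 90 = -24 → -24 + 360 = 336°

336°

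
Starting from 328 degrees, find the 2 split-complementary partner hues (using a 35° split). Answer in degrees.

Split-complementary hues sit 35° either side of the complement.
Complement of 328 degrees: 328 + 180 = 508 → 508 − 360 = 148°
148 − 35 = 113°
148 + 35 = 183°

113° and 183°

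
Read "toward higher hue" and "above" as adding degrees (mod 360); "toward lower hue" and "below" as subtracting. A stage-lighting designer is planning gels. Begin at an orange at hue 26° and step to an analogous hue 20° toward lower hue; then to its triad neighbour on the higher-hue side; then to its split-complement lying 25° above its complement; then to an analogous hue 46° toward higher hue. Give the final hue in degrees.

analog 20° ↓ −20°: 26 − 20 = 6°
triadic ↑ +120°: 6 + 120 = 126°
split-comp 25° ↑ +205°: 126 + 205 = 331°
analog 46° ↑ +46°: 331 + 46 = 377 → 377 − 360 = 17°

17°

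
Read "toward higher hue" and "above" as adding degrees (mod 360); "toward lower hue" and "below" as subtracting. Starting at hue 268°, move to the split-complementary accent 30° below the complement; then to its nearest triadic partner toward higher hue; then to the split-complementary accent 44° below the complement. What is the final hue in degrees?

268 + 150 = 418 → 418 − 360 = 58°   (split-comp 30° ↓)
58 + 120 = 178°   (triadic ↑)
178 + 136 = 314°   (split-comp 44° ↓)

314°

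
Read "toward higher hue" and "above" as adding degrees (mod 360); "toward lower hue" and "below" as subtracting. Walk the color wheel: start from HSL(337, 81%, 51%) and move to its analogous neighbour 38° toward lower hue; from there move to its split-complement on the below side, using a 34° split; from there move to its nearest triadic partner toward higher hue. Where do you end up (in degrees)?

205°

337 − 38 = 299°   (analog 38° ↓)
299 + 146 = 445 → 445 − 360 = 85°   (split-comp 34° ↓)
85 + 120 = 205°   (triadic ↑)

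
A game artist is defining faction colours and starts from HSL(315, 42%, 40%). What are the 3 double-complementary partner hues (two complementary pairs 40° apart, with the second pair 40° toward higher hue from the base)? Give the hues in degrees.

355°, 135°, 175°

A rectangular tetradic uses two complementary pairs 40° apart: offsets 0°, 40°, 180°, 220°.
315 + 40 = 355°
315 + 180 = 495 → 495 − 360 = 135°
315 + 220 = 535 → 535 − 360 = 175°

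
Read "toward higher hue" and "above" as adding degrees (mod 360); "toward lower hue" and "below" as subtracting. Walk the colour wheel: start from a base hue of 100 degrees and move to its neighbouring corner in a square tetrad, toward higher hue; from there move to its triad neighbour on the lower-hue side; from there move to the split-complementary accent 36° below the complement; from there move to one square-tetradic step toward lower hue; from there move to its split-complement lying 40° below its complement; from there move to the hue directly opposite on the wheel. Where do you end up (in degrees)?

84°

+90° (square ↑): 100 + 90 = 190°
−120° (triadic ↓): 190 − 120 = 70°
+144° (split-comp 36° ↓): 70 + 144 = 214°
−90° (square ↓): 214 − 90 = 124°
+140° (split-comp 40° ↓): 124 + 140 = 264°
+180° (complement): 264 + 180 = 444 → 444 − 360 = 84°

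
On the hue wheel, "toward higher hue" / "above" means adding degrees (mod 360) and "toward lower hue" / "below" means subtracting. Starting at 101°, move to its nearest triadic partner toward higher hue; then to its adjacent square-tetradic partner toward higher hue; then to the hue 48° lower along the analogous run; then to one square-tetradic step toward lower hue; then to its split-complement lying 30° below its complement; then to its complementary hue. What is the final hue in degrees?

143°

triadic ↑ +120°: 101 + 120 = 221°
square ↑ +90°: 221 + 90 = 311°
analog 48° ↓ −48°: 311 − 48 = 263°
square ↓ −90°: 263 − 90 = 173°
split-comp 30° ↓ +150°: 173 + 150 = 323°
complement +180°: 323 + 180 = 503 → 503 − 360 = 143°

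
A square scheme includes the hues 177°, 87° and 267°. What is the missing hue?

357°

A square tetradic scheme places four hues every 90°.
The full set through 87° is {87°, 177°, 267°, 357°}.
Given {87°, 177°, 267°}, the missing hue is 357°.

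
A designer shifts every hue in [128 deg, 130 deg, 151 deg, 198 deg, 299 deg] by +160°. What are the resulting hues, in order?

128 + 160 = 288°
130 + 160 = 290°
151 + 160 = 311°
198 + 160 = 358°
299 + 160 = 459 → 459 − 360 = 99°

288°, 290°, 311°, 358°, 99°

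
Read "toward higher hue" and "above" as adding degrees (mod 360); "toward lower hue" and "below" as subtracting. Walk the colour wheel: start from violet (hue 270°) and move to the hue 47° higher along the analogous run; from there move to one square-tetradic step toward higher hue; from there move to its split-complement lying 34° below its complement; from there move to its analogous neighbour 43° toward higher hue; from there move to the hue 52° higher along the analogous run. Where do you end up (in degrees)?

270 + 47 = 317°   (analog 47° ↑)
317 + 90 = 407 → 407 − 360 = 47°   (square ↑)
47 + 146 = 193°   (split-comp 34° ↓)
193 + 43 = 236°   (analog 43° ↑)
236 + 52 = 288°   (analog 52° ↑)

288°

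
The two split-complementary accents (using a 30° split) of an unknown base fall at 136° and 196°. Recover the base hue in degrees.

The accents sit 30° either side of the complement, so the complement is their short-arc midpoint on the wheel.
Short-arc midpoint of 136° and 196°: 166°.
Base is 180° from the complement: 166 − 180 = -14 → -14 + 360 = 346°

346°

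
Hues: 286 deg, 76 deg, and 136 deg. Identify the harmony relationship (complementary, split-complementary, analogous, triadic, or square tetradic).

split-complementary

Sort the hues: 76°, 136°, 286°.
Successive gaps around the wheel: 60°, 150°, 150°.
Two 150° gaps and one 60° gap — a base hue opposite a pair of accents 30° either side of its complement — is the split-complementary pattern.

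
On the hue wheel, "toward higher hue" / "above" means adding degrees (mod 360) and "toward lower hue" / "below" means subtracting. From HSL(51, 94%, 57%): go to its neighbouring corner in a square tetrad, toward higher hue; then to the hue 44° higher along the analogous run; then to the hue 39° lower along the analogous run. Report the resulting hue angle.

146°

+90° (square ↑): 51 + 90 = 141°
+44° (analog 44° ↑): 141 + 44 = 185°
−39° (analog 39° ↓): 185 − 39 = 146°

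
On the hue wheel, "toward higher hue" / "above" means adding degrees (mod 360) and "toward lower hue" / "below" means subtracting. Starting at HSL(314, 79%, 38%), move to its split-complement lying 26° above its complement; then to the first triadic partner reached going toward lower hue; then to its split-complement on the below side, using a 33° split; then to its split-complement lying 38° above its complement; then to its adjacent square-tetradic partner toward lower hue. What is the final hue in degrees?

+206° (split-comp 26° ↑): 314 + 206 = 520 → 520 − 360 = 160°
−120° (triadic ↓): 160 − 120 = 40°
+147° (split-comp 33° ↓): 40 + 147 = 187°
+218° (split-comp 38° ↑): 187 + 218 = 405 → 405 − 360 = 45°
−90° (square ↓): 45 − 90 = -45 → -45 + 360 = 315°

315°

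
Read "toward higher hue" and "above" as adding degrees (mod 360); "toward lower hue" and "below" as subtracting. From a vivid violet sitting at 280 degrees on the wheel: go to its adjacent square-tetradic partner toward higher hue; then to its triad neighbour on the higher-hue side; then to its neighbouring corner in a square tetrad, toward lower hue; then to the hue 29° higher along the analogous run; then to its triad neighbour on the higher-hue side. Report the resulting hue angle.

189°

280 + 90 = 370 → 370 − 360 = 10°   (square ↑)
10 + 120 = 130°   (triadic ↑)
130 − 90 = 40°   (square ↓)
40 + 29 = 69°   (analog 29° ↑)
69 + 120 = 189°   (triadic ↑)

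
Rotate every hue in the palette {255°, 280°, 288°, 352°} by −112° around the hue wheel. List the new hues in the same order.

255 − 112 = 143°
280 − 112 = 168°
288 − 112 = 176°
352 − 112 = 240°

143°, 168°, 176°, 240°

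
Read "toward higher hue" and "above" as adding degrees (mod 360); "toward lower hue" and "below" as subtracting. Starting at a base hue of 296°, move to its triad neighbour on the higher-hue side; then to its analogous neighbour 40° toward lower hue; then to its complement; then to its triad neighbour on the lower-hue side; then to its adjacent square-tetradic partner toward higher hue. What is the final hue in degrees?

triadic ↑ +120°: 296 + 120 = 416 → 416 − 360 = 56°
analog 40° ↓ −40°: 56 − 40 = 16°
complement +180°: 16 + 180 = 196°
triadic ↓ −120°: 196 − 120 = 76°
square ↑ +90°: 76 + 90 = 166°

166°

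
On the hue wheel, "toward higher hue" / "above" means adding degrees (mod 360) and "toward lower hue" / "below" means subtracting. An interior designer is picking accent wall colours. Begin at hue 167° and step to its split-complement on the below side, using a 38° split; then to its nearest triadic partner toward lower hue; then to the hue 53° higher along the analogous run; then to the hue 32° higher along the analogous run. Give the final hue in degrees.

split-comp 38° ↓ +142°: 167 + 142 = 309°
triadic ↓ −120°: 309 − 120 = 189°
analog 53° ↑ +53°: 189 + 53 = 242°
analog 32° ↑ +32°: 242 + 32 = 274°

274°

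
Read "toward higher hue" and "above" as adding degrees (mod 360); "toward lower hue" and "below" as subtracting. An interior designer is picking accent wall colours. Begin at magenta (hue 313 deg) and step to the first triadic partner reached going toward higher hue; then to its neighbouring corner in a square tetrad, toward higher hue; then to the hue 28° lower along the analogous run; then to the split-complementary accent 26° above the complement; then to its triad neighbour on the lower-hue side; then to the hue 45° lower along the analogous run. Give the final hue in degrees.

176°

313 + 120 = 433 → 433 − 360 = 73°   (triadic ↑)
73 + 90 = 163°   (square ↑)
163 − 28 = 135°   (analog 28° ↓)
135 + 206 = 341°   (split-comp 26° ↑)
341 − 120 = 221°   (triadic ↓)
221 − 45 = 176°   (analog 45° ↓)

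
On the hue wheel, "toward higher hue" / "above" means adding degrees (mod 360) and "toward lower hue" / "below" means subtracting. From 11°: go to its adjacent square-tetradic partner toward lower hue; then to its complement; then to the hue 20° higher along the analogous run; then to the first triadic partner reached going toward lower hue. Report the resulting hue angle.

−90° (square ↓): 11 − 90 = -79 → -79 + 360 = 281°
+180° (complement): 281 + 180 = 461 → 461 − 360 = 101°
+20° (analog 20° ↑): 101 + 20 = 121°
−120° (triadic ↓): 121 − 120 = 1°

1°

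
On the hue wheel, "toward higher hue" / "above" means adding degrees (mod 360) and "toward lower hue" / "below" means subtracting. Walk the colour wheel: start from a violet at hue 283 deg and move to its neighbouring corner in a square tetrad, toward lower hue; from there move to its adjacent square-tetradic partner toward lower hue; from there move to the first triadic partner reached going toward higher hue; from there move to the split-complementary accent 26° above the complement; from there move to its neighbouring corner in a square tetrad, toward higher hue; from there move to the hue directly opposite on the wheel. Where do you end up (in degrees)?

339°

283 − 90 = 193°   (square ↓)
193 − 90 = 103°   (square ↓)
103 + 120 = 223°   (triadic ↑)
223 + 206 = 429 → 429 − 360 = 69°   (split-comp 26° ↑)
69 + 90 = 159°   (square ↑)
159 + 180 = 339°   (complement)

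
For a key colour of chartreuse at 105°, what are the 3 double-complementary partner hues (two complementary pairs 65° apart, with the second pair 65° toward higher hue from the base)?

105 + 65 = 170°
105 + 180 = 285°
105 + 245 = 350°

170°, 285°, 350°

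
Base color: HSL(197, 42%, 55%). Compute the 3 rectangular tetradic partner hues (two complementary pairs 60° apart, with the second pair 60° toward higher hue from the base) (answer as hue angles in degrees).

257°, 17°, 77°

A rectangular tetradic uses two complementary pairs 60° apart: offsets 0°, 60°, 180°, 240°.
197 + 60 = 257°
197 + 180 = 377 → 377 − 360 = 17°
197 + 240 = 437 → 437 − 360 = 77°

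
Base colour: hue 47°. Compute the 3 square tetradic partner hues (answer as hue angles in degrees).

137°, 227°, and 317°

A square tetradic scheme places four hues every 90°.
47 + 90 = 137°
47 + 180 = 227°
47 + 270 = 317°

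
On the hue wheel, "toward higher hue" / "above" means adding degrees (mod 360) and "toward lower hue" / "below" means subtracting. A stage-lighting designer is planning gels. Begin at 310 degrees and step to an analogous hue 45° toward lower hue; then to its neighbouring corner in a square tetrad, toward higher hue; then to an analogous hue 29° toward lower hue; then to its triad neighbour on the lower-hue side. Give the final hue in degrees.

−45° (analog 45° ↓): 310 − 45 = 265°
+90° (square ↑): 265 + 90 = 355°
−29° (analog 29° ↓): 355 − 29 = 326°
−120° (triadic ↓): 326 − 120 = 206°

206°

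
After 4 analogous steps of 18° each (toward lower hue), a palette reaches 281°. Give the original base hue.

353°

4 steps of 18° (toward lower hue) give a net shift of −72°.
Start = end − shift: 281 + 72 = 353°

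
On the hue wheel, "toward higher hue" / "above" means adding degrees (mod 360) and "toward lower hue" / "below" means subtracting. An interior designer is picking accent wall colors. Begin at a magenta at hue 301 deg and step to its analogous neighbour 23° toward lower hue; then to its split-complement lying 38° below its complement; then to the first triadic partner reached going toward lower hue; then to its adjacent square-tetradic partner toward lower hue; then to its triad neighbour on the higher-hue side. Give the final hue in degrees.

analog 23° ↓ −23°: 301 − 23 = 278°
split-comp 38° ↓ +142°: 278 + 142 = 420 → 420 − 360 = 60°
triadic ↓ −120°: 60 − 120 = -60 → -60 + 360 = 300°
square ↓ −90°: 300 − 90 = 210°
triadic ↑ +120°: 210 + 120 = 330°

330°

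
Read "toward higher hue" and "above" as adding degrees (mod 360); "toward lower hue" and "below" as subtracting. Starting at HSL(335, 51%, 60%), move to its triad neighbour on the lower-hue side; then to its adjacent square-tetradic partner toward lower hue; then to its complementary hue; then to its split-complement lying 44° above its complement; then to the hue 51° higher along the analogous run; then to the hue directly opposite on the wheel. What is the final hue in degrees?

40°

−120° (triadic ↓): 335 − 120 = 215°
−90° (square ↓): 215 − 90 = 125°
+180° (complement): 125 + 180 = 305°
+224° (split-comp 44° ↑): 305 + 224 = 529 → 529 − 360 = 169°
+51° (analog 51° ↑): 169 + 51 = 220°
+180° (complement): 220 + 180 = 400 → 400 − 360 = 40°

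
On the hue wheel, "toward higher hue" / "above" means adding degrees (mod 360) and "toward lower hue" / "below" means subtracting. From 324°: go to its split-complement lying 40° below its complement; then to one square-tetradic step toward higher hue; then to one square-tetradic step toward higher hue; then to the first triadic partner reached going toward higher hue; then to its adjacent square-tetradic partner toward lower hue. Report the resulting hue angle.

324 + 140 = 464 → 464 − 360 = 104°   (split-comp 40° ↓)
104 + 90 = 194°   (square ↑)
194 + 90 = 284°   (square ↑)
284 + 120 = 404 → 404 − 360 = 44°   (triadic ↑)
44 − 90 = -46 → -46 + 360 = 314°   (square ↓)

314°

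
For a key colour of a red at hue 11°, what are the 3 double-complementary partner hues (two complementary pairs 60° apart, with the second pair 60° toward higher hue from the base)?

71°, 191°, 251°

A rectangular tetradic uses two complementary pairs 60° apart: offsets 0°, 60°, 180°, 240°.
11 + 60 = 71°
11 + 180 = 191°
11 + 240 = 251°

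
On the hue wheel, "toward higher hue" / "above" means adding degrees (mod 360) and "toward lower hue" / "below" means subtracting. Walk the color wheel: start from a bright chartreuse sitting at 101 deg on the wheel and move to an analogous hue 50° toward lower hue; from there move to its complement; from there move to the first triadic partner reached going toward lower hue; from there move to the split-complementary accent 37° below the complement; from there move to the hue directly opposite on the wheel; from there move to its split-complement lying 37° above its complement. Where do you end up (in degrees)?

analog 50° ↓ −50°: 101 − 50 = 51°
complement +180°: 51 + 180 = 231°
triadic ↓ −120°: 231 − 120 = 111°
split-comp 37° ↓ +143°: 111 + 143 = 254°
complement +180°: 254 + 180 = 434 → 434 − 360 = 74°
split-comp 37° ↑ +217°: 74 + 217 = 291°

291°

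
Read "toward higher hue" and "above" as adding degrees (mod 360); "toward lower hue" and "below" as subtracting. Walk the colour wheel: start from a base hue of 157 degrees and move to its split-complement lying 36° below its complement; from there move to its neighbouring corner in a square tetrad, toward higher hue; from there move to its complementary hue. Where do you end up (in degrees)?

211°

157 + 144 = 301°   (split-comp 36° ↓)
301 + 90 = 391 → 391 − 360 = 31°   (square ↑)
31 + 180 = 211°   (complement)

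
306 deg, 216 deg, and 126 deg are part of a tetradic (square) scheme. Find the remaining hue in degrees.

36°

A square tetradic scheme places four hues every 90°.
The full set through 126° is {36°, 126°, 216°, 306°}.
Given {126°, 216°, 306°}, the missing hue is 36°.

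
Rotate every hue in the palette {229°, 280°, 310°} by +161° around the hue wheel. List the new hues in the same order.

30°, 81°, 111°

229 + 161 = 390 → 390 − 360 = 30°
280 + 161 = 441 → 441 − 360 = 81°
310 + 161 = 471 → 471 − 360 = 111°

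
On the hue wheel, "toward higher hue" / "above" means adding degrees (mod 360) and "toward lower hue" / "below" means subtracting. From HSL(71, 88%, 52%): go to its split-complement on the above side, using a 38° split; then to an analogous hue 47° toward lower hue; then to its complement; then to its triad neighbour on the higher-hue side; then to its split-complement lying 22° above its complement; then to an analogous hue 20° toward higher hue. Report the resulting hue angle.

44°

71 + 218 = 289°   (split-comp 38° ↑)
289 − 47 = 242°   (analog 47° ↓)
242 + 180 = 422 → 422 − 360 = 62°   (complement)
62 + 120 = 182°   (triadic ↑)
182 + 202 = 384 → 384 − 360 = 24°   (split-comp 22° ↑)
24 + 20 = 44°   (analog 20° ↑)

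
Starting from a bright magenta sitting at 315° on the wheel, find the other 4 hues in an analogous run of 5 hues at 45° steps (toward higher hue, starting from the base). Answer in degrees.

Analogous hues sit every 45° along the wheel.
315 + 45 = 360 → 360 − 360 = 0°
315 + 90 = 405 → 405 − 360 = 45°
315 + 135 = 450 → 450 − 360 = 90°
315 + 180 = 495 → 495 − 360 = 135°

0°, 45°, 90°, and 135°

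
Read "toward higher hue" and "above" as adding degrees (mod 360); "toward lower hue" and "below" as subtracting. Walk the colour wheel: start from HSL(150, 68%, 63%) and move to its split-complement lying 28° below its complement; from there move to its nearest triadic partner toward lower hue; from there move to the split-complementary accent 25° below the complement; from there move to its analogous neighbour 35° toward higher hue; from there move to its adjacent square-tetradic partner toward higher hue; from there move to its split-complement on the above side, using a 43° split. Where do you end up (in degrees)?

split-comp 28° ↓ +152°: 150 + 152 = 302°
triadic ↓ −120°: 302 − 120 = 182°
split-comp 25° ↓ +155°: 182 + 155 = 337°
analog 35° ↑ +35°: 337 + 35 = 372 → 372 − 360 = 12°
square ↑ +90°: 12 + 90 = 102°
split-comp 43° ↑ +223°: 102 + 223 = 325°

325°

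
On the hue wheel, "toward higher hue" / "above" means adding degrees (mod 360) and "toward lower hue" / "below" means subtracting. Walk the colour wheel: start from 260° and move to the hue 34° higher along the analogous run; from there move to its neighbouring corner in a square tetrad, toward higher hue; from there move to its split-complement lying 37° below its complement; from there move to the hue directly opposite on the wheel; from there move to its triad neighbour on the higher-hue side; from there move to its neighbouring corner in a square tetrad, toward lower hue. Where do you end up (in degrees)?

17°

analog 34° ↑ +34°: 260 + 34 = 294°
square ↑ +90°: 294 + 90 = 384 → 384 − 360 = 24°
split-comp 37° ↓ +143°: 24 + 143 = 167°
complement +180°: 167 + 180 = 347°
triadic ↑ +120°: 347 + 120 = 467 → 467 − 360 = 107°
square ↓ −90°: 107 − 90 = 17°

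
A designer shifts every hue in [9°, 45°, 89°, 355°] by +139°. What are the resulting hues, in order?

148°, 184°, 228°, 134°

9 + 139 = 148°
45 + 139 = 184°
89 + 139 = 228°
355 + 139 = 494 → 494 − 360 = 134°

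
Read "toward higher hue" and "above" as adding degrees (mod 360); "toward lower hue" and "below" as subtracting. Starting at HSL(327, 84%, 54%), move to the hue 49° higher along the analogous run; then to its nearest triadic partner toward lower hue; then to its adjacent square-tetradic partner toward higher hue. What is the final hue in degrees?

327 + 49 = 376 → 376 − 360 = 16°   (analog 49° ↑)
16 − 120 = -104 → -104 + 360 = 256°   (triadic ↓)
256 + 90 = 346°   (square ↑)

346°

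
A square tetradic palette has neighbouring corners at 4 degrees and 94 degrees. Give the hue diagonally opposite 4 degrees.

A square tetradic scheme places four hues 90° apart; opposite corners are 180° apart.
4 + 180 = 184°

184°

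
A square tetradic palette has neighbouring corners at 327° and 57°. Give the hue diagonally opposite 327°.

147°

A square tetradic scheme places four hues 90° apart; opposite corners are 180° apart.
327 + 180 = 507 → 507 − 360 = 147°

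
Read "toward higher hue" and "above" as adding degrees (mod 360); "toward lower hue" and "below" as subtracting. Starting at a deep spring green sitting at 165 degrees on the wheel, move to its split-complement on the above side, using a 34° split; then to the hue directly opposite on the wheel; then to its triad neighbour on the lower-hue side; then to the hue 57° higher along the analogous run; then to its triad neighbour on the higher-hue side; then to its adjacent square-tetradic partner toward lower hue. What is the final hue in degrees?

166°

165 + 214 = 379 → 379 − 360 = 19°   (split-comp 34° ↑)
19 + 180 = 199°   (complement)
199 − 120 = 79°   (triadic ↓)
79 + 57 = 136°   (analog 57° ↑)
136 + 120 = 256°   (triadic ↑)
256 − 90 = 166°   (square ↓)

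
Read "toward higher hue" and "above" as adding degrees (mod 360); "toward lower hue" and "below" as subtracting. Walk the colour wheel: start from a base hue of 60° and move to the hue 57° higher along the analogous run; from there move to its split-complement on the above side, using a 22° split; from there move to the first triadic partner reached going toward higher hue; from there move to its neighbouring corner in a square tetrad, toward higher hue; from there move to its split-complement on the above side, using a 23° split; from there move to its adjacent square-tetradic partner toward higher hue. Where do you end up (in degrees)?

102°

60 + 57 = 117°   (analog 57° ↑)
117 + 202 = 319°   (split-comp 22° ↑)
319 + 120 = 439 → 439 − 360 = 79°   (triadic ↑)
79 + 90 = 169°   (square ↑)
169 + 203 = 372 → 372 − 360 = 12°   (split-comp 23° ↑)
12 + 90 = 102°   (square ↑)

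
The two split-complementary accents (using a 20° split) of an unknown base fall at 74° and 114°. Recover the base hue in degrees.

The accents sit 20° either side of the complement, so the complement is their short-arc midpoint on the wheel.
Short-arc midpoint of 74° and 114°: 94°.
Base is 180° from the complement: 94 − 180 = -86 → -86 + 360 = 274°

274°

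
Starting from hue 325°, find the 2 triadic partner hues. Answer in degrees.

85° and 205°

325 + 120 = 445 → 445 − 360 = 85°
325 + 240 = 565 → 565 − 360 = 205°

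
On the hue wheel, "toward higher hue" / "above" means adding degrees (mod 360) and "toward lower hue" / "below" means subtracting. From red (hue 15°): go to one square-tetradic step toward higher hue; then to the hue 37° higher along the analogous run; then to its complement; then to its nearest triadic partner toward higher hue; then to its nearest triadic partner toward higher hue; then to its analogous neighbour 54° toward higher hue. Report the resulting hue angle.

15 + 90 = 105°   (square ↑)
105 + 37 = 142°   (analog 37° ↑)
142 + 180 = 322°   (complement)
322 + 120 = 442 → 442 − 360 = 82°   (triadic ↑)
82 + 120 = 202°   (triadic ↑)
202 + 54 = 256°   (analog 54° ↑)

256°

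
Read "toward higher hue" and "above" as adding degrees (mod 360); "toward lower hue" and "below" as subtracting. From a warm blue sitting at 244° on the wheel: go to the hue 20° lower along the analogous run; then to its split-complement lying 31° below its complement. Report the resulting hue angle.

244 − 20 = 224°   (analog 20° ↓)
224 + 149 = 373 → 373 − 360 = 13°   (split-comp 31° ↓)

13°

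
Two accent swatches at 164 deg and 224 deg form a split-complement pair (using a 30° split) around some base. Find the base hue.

14°

The accents sit 30° either side of the complement, so the complement is their short-arc midpoint on the wheel.
Short-arc midpoint of 164° and 224°: 194°.
Base is 180° from the complement: 194 − 180 = 14°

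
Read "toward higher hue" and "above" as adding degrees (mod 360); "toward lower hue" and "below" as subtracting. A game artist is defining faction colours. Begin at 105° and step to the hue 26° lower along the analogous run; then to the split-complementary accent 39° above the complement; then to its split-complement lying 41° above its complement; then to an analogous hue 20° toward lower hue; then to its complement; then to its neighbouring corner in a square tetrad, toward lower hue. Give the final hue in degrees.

−26° (analog 26° ↓): 105 − 26 = 79°
+219° (split-comp 39° ↑): 79 + 219 = 298°
+221° (split-comp 41° ↑): 298 + 221 = 519 → 519 − 360 = 159°
−20° (analog 20° ↓): 159 − 20 = 139°
+180° (complement): 139 + 180 = 319°
−90° (square ↓): 319 − 90 = 229°

229°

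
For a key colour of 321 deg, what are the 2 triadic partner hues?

81° and 201°

321 + 120 = 441 → 441 − 360 = 81°
321 + 240 = 561 → 561 − 360 = 201°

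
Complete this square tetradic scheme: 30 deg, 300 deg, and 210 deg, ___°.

A square tetradic scheme places four hues every 90°.
The full set through 30° is {30°, 120°, 210°, 300°}.
Given {30°, 210°, 300°}, the missing hue is 120°.

120°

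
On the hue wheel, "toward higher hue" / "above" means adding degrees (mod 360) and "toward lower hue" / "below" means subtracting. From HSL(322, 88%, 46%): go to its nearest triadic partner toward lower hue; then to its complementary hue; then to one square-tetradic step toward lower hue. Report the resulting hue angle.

292°

322 − 120 = 202°   (triadic ↓)
202 + 180 = 382 → 382 − 360 = 22°   (complement)
22 − 90 = -68 → -68 + 360 = 292°   (square ↓)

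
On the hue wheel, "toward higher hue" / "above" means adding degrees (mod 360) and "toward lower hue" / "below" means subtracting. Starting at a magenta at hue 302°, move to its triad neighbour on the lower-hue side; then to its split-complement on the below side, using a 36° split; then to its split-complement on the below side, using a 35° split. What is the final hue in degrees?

triadic ↓ −120°: 302 − 120 = 182°
split-comp 36° ↓ +144°: 182 + 144 = 326°
split-comp 35° ↓ +145°: 326 + 145 = 471 → 471 − 360 = 111°

111°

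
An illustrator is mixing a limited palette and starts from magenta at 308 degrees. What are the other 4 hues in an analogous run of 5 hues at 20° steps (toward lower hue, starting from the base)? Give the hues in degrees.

Analogous hues sit every 20° along the wheel.
308 − 20 = 288°
308 − 40 = 268°
308 − 60 = 248°
308 − 80 = 228°

288°, 268°, 248° and 228°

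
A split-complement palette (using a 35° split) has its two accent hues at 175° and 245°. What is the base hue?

30°

The accents sit 35° either side of the complement, so the complement is their short-arc midpoint on the wheel.
Short-arc midpoint of 175° and 245°: 210°.
Base is 180° from the complement: 210 − 180 = 30°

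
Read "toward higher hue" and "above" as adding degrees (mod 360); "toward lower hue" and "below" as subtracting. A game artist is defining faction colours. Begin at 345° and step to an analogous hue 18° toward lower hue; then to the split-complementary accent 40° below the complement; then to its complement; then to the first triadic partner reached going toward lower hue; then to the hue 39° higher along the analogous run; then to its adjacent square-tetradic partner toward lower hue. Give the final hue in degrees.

116°

−18° (analog 18° ↓): 345 − 18 = 327°
+140° (split-comp 40° ↓): 327 + 140 = 467 → 467 − 360 = 107°
+180° (complement): 107 + 180 = 287°
−120° (triadic ↓): 287 − 120 = 167°
+39° (analog 39° ↑): 167 + 39 = 206°
−90° (square ↓): 206 − 90 = 116°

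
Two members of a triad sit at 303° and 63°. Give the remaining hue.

A triad spaces three hues 120° apart.
The full set is {63°, 183°, 303°}.

183°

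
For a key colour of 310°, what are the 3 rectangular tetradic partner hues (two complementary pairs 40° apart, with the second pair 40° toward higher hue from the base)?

A rectangular tetradic uses two complementary pairs 40° apart: offsets 0°, 40°, 180°, 220°.
310 + 40 = 350°
310 + 180 = 490 → 490 − 360 = 130°
310 + 220 = 530 → 530 − 360 = 170°

350°, 130°, 170°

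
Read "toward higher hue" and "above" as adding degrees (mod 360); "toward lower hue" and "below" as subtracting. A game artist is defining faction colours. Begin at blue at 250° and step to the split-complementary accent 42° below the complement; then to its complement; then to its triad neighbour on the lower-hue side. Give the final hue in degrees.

88°

250 + 138 = 388 → 388 − 360 = 28°   (split-comp 42° ↓)
28 + 180 = 208°   (complement)
208 − 120 = 88°   (triadic ↓)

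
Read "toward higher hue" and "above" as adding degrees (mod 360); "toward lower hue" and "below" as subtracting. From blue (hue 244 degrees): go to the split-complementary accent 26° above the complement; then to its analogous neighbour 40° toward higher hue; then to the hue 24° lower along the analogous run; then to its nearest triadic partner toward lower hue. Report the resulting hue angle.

+206° (split-comp 26° ↑): 244 + 206 = 450 → 450 − 360 = 90°
+40° (analog 40° ↑): 90 + 40 = 130°
−24° (analog 24° ↓): 130 − 24 = 106°
−120° (triadic ↓): 106 − 120 = -14 → -14 + 360 = 346°

346°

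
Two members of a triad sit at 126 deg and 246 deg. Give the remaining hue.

A triad spaces three hues 120° apart.
The full set is {6°, 126°, 246°}.

6°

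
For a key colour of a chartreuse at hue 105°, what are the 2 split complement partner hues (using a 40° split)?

245° and 325°

Complement of 105°: 105 + 180 = 285°
285 − 40 = 245°
285 + 40 = 325°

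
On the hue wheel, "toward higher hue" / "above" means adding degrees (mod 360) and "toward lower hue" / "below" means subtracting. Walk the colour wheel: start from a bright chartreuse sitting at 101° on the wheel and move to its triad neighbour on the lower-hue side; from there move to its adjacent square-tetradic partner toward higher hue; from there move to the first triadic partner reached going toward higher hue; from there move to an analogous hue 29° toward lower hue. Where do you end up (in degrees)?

triadic ↓ −120°: 101 − 120 = -19 → -19 + 360 = 341°
square ↑ +90°: 341 + 90 = 431 → 431 − 360 = 71°
triadic ↑ +120°: 71 + 120 = 191°
analog 29° ↓ −29°: 191 − 29 = 162°

162°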